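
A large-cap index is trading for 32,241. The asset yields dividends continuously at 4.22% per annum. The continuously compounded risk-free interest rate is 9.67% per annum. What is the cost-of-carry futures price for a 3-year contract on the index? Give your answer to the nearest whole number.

37,968

F = S·e^((r − q)T) = 32241 · e^((0.0967 − 0.0422) × 3)
= 32241 · e^0.163500 = 32241 × 1.177625
F = 37,968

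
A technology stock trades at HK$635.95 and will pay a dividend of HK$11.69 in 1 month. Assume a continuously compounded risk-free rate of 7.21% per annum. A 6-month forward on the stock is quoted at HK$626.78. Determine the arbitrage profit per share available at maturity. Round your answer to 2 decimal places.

HK$20.47 per share

PV(dividends) I = 11.69·e^(−0.0721·1/12) = 11.6200
Fair forward F* = (S − I)·e^(rT) = (635.95 − 11.6200)·e^0.036050 = 624.3300 × 1.036708 = 647.2479
Market HK$626.78 < fair 647.2479: forward underpriced → reverse cash-and-carry (short the stock, invest proceeds at r, pay the dividends, go long the forward).
Profit at T = |F_mkt − F*| = |626.78 − 647.2479| = HK$20.47 per share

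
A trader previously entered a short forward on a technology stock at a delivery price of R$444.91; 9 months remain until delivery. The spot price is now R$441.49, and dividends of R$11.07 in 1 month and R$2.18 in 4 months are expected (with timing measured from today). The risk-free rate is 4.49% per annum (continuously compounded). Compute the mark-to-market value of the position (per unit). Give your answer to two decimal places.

PV(remaining dividends) I = 11.07·e^(−0.0449·1/12) + 2.18·e^(−0.0449·4/12) = 13.1763
Current forward F = (S − I)·e^(rT) = (441.49 − 13.1763)·e^(0.0449·9/12) = 428.3137 × 1.034248 = 442.9826
Value (long) = (F − K)·e^(−rT) = (442.9826 − 444.91) × 0.966886 = -1.8636
Short position value = −(long value) = R$1.86

R$1.86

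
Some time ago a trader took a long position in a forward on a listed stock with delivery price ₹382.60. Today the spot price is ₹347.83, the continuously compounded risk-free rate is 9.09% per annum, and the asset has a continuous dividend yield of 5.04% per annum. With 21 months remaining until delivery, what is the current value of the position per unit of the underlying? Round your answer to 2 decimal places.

Current fair forward for the remaining 21 months: F = S·e^((r − q)·T), (r − q) = 0.0909 − 0.0504 = 0.0405
F = 347.83 · e^(0.0405 × 21/12) = 347.83 × 1.073447 = 373.3771
Value of long forward = (F − K)·e^(−rT) = (373.3771 − 382.60) · e^(−0.0909·21/12)
= -9.2229 × 0.852932 = -7.87

-₹7.87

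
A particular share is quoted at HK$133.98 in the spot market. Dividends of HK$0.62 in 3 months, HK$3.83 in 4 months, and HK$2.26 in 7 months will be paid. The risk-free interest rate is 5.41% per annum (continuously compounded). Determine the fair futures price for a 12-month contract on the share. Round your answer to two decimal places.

HK$134.50

PV(dividends) I = 0.62·e^(−0.0541·3/12) + 3.83·e^(−0.0541·4/12) + 2.26·e^(−0.0541·7/12)
I = 0.6117 + 3.7616 + 2.1898 = 6.5631
F = (S − I)·e^(rT) = (133.98 − 6.5631) · e^(0.0541·12/12)
= 127.4169 · e^0.054100 = 127.4169 × 1.055590 = HK$134.50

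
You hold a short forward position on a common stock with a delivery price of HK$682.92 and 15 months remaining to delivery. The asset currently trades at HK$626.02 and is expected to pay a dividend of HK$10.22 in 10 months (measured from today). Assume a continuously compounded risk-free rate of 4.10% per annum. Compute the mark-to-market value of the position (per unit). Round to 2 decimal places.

HK$32.66

PV(remaining dividends) I = 10.22·e^(−0.0410·10/12) = 9.8767
Current forward F = (S − I)·e^(rT) = (626.02 − 9.8767)·e^(0.0410·15/12) = 616.1433 × 1.052586 = 648.5438
Value (long) = (F − K)·e^(−rT) = (648.5438 − 682.92) × 0.950041 = -32.6588
Short position value = −(long value) = HK$32.66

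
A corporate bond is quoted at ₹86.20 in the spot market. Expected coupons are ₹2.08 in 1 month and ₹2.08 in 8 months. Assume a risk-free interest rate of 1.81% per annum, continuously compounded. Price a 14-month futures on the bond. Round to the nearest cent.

PV(coupons) I = 2.08·e^(−0.0181·1/12) + 2.08·e^(−0.0181·8/12)
I = 2.0769 + 2.0551 = 4.1320
F = (S − I)·e^(rT) = (86.20 − 4.1320) · e^(0.0181·14/12)
= 82.0680 · e^0.021117 = 82.0680 × 1.021342 = ₹83.82

₹83.82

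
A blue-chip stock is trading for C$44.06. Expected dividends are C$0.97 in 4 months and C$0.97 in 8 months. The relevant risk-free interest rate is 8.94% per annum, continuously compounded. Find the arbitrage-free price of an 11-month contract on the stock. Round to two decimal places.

PV(dividends) I = 0.97·e^(−0.0894·4/12) + 0.97·e^(−0.0894·8/12)
I = 0.9415 + 0.9139 = 1.8554
F = (S − I)·e^(rT) = (44.06 − 1.8554) · e^(0.0894·11/12)
= 42.2046 · e^0.081950 = 42.2046 × 1.085402 = C$45.81

C$45.81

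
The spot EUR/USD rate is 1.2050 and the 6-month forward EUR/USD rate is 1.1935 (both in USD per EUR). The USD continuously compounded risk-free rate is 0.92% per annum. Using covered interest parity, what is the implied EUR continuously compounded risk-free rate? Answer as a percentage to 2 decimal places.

2.84%

F = S·e^((r_USD − r_EUR)T) ⇒ r_EUR = r_USD − ln(F/S)/T
ln(1.1935/1.2050) = -0.009589; /(6/12) = -0.019178
r_EUR = 0.0092 + 0.019178 = 0.028378
r_EUR = 2.84%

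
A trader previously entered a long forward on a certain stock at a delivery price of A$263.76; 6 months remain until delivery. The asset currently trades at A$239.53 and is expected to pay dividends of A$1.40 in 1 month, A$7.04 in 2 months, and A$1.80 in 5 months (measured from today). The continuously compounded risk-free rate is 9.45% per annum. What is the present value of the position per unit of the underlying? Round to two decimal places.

PV(remaining dividends) I = 1.40·e^(−0.0945·1/12) + 7.04·e^(−0.0945·2/12) + 1.80·e^(−0.0945·5/12) = 10.0495
Current forward F = (S − I)·e^(rT) = (239.53 − 10.0495)·e^(0.0945·6/12) = 229.4805 × 1.048384 = 240.5837
Value (long) = (F − K)·e^(−rT) = (240.5837 − 263.76) × 0.953849 = -22.1067
Value = -A$22.11

-A$22.11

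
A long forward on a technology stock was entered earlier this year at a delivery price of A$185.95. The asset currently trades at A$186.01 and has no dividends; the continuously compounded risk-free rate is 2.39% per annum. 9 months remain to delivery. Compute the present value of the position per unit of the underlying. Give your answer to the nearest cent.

Current fair forward for the remaining 9 months: F = S·e^(r·T), r = 0.0239
F = 186.01 · e^(0.0239 × 9/12) = 186.01 × 1.018087 = 189.3744
Value of long forward = (F − K)·e^(−rT) = (189.3744 − 185.95) · e^(−0.0239·9/12)
= 3.4244 × 0.982235 = 3.36

A$3.36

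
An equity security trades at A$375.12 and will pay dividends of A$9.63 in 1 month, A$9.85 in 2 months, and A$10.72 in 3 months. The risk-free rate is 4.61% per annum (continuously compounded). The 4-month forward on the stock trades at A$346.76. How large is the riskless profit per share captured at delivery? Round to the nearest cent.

A$3.74 per share

PV(dividends) I = 9.63·e^(−0.0461·1/12) + 9.85·e^(−0.0461·2/12) + 10.72·e^(−0.0461·3/12) = 29.9648
Fair forward F* = (S − I)·e^(rT) = (375.12 − 29.9648)·e^0.015367 = 345.1552 × 1.015486 = 350.5003
Market A$346.76 < fair 350.5003: forward underpriced → reverse cash-and-carry (short the stock, invest proceeds at r, pay the dividends, go long the forward).
Profit at T = |F_mkt − F*| = |346.76 − 350.5003| = A$3.74 per share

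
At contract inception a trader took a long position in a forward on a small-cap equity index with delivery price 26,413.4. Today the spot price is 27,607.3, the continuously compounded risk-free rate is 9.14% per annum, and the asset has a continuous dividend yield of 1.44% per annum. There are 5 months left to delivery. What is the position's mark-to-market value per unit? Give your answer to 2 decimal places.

Current fair forward for the remaining 5 months: F = S·e^((r − q)·T), (r − q) = 0.0914 − 0.0144 = 0.0770
F = 27607.3 · e^(0.0770 × 5/12) = 27607.3 × 1.03260355 = 28507.3960
Value of long forward = (F − K)·e^(−rT) = (28507.3960 − 26413.4) · e^(−0.0914·5/12)
= 2093.9960 × 0.96263272 = 2015.75

2015.75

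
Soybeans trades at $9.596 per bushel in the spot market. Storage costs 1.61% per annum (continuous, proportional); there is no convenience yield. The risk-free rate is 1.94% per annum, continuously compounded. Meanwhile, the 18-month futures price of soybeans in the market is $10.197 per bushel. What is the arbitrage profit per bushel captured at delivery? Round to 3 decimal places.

Fair futures: F* = S·e^(carry·T), with carry = (r + u) = 0.0194 + 0.0161 = 0.0355
F* = 9.596 · e^(0.0355 × 18/12) = 9.596 · e^0.053250 = 9.596 × 1.054693 = $10.1208
Market $10.197 > fair $10.1208: forward overpriced → cash-and-carry (buy spot, short the forward).
At maturity, profit = |F_mkt − F*| = |10.197 − 10.1208| = $0.076 per bushel

$0.076 per bushel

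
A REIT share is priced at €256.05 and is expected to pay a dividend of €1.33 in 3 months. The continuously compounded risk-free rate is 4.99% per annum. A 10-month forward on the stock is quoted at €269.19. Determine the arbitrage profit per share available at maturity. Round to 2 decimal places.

PV(dividends) I = 1.33·e^(−0.0499·3/12) = 1.3135
Fair forward F* = (S − I)·e^(rT) = (256.05 − 1.3135)·e^0.041583 = 254.7365 × 1.042460 = 265.5526
Market €269.19 > fair 265.5526: forward overpriced → cash-and-carry (borrow at r, buy the stock and collect the dividends, short the forward).
Profit at T = |F_mkt − F*| = |269.19 − 265.5526| = €3.64 per share

€3.64 per share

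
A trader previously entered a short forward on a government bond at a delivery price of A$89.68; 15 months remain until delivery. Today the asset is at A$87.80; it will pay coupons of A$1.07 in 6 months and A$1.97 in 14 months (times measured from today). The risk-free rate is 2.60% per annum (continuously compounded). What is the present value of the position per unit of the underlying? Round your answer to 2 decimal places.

A$1.98

PV(remaining coupons) I = 1.07·e^(−0.0260·6/12) + 1.97·e^(−0.0260·14/12) = 2.9673
Current forward F = (S − I)·e^(rT) = (87.80 − 2.9673)·e^(0.0260·15/12) = 84.8327 × 1.033034 = 87.6351
Value (long) = (F − K)·e^(−rT) = (87.6351 − 89.68) × 0.968022 = -1.9795
Short position value = −(long value) = A$1.98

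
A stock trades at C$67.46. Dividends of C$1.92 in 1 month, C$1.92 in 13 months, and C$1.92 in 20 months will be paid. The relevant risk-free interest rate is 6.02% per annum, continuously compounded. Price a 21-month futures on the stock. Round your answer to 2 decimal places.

PV(dividends) I = 1.92·e^(−0.0602·1/12) + 1.92·e^(−0.0602·13/12) + 1.92·e^(−0.0602·20/12)
I = 1.9104 + 1.7988 + 1.7367 = 5.4459
F = (S − I)·e^(rT) = (67.46 − 5.4459) · e^(0.0602·21/12)
= 62.0141 · e^0.105350 = 62.0141 × 1.111099 = C$68.90

C$68.90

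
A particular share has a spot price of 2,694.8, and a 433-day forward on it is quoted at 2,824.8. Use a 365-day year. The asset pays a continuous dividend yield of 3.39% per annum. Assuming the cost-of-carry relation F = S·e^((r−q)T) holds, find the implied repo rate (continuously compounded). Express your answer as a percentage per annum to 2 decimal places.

7.36%

From F = S·e^((r−q)T): (r − q) = ln(F/S)/T
ln(2824.8/2694.8) = ln(1.048241) = 0.047114
(r − q) = 0.047114 / (433/365) = 0.039715
r = ln(F/S)/T + q = 0.039715 + 0.0339 = 0.073615
r = 7.36%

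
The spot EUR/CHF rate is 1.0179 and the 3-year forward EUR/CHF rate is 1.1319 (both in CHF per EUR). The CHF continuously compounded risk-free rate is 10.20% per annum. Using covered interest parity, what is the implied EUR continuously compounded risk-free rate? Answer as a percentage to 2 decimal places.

F = S·e^((r_CHF − r_EUR)T) ⇒ r_EUR = r_CHF − ln(F/S)/T
ln(1.1319/1.0179) = 0.106156; /(3) = 0.035385
r_EUR = 0.1020 − 0.035385 = 0.066615
r_EUR = 6.66%

6.66%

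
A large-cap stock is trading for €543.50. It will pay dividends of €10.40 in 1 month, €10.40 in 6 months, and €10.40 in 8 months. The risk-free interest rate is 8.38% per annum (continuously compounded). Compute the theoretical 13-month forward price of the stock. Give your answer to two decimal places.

€562.15

PV(dividends) I = 10.40·e^(−0.0838·1/12) + 10.40·e^(−0.0838·6/12) + 10.40·e^(−0.0838·8/12)
I = 10.3276 + 9.9732 + 9.8349 = 30.1357
F = (S − I)·e^(rT) = (543.50 − 30.1357) · e^(0.0838·13/12)
= 513.3643 · e^0.090783 = 513.3643 × 1.095031 = €562.15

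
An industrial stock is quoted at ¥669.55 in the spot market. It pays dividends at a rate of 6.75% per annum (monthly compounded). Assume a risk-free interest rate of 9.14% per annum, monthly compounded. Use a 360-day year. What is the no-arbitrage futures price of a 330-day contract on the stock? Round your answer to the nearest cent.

¥684.28

F = S · (1+r/12)^(12T) / (1+q/12)^(12T)
= 669.55 × 1.087048 / 1.063645 = 669.55 × 1.022003
F = ¥684.28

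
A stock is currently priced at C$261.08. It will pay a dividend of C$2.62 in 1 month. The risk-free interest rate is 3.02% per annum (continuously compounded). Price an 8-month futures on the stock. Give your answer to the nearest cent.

PV(dividends) I = 2.62·e^(−0.0302·1/12)
I = 2.6134
F = (S − I)·e^(rT) = (261.08 − 2.6134) · e^(0.0302·8/12)
= 258.4666 · e^0.020133 = 258.4666 × 1.020337 = C$263.72

C$263.72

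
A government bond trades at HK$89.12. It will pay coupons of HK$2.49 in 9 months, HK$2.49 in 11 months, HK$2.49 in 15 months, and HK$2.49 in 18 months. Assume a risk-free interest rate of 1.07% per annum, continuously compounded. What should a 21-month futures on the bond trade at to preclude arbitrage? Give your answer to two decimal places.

PV(coupons) I = 2.49·e^(−0.0107·9/12) + 2.49·e^(−0.0107·11/12) + 2.49·e^(−0.0107·15/12) + 2.49·e^(−0.0107·18/12)
I = 2.4701 + 2.4657 + 2.4569 + 2.4504 = 9.8431
F = (S − I)·e^(rT) = (89.12 − 9.8431) · e^(0.0107·21/12)
= 79.2769 · e^0.018725 = 79.2769 × 1.018901 = HK$80.78

HK$80.78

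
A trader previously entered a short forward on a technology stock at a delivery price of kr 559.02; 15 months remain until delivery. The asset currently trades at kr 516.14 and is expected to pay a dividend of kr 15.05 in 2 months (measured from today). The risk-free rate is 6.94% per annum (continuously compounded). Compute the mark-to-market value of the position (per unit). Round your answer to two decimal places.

PV(remaining dividends) I = 15.05·e^(−0.0694·2/12) = 14.8769
Current forward F = (S − I)·e^(rT) = (516.14 − 14.8769)·e^(0.0694·15/12) = 501.2631 × 1.090624 = 546.6896
Value (long) = (F − K)·e^(−rT) = (546.6896 − 559.02) × 0.916906 = -11.3058
Short position value = −(long value) = kr 11.31

kr 11.31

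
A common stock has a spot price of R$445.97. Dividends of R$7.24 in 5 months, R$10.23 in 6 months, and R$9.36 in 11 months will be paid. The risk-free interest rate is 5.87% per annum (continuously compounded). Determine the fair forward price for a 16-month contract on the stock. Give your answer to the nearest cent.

PV(dividends) I = 7.24·e^(−0.0587·5/12) + 10.23·e^(−0.0587·6/12) + 9.36·e^(−0.0587·11/12)
I = 7.0651 + 9.9341 + 8.8697 = 25.8689
F = (S − I)·e^(rT) = (445.97 − 25.8689) · e^(0.0587·16/12)
= 420.1011 · e^0.078267 = 420.1011 × 1.081411 = R$454.30

R$454.30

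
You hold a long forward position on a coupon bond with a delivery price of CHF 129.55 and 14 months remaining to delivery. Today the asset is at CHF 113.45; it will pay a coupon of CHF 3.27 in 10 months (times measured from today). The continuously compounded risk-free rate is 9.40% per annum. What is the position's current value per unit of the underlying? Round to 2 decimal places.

PV(remaining coupons) I = 3.27·e^(−0.0940·10/12) = 3.0236
Current forward F = (S − I)·e^(rT) = (113.45 − 3.0236)·e^(0.0940·14/12) = 110.4264 × 1.115906 = 123.2255
Value (long) = (F − K)·e^(−rT) = (123.2255 − 129.55) × 0.896133 = -5.6676
Value = -CHF 5.67

-CHF 5.67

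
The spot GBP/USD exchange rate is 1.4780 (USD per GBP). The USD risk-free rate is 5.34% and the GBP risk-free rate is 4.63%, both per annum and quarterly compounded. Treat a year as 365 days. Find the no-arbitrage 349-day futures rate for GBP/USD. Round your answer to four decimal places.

By covered interest parity, F = S · (1+r_USD/4)^(4T) / (1+r_GBP/4)^(4T)
= 1.4780 × 1.052030 / 1.044999 = 1.4780 × 1.006728
F = 1.4879 USD per GBP

1.4879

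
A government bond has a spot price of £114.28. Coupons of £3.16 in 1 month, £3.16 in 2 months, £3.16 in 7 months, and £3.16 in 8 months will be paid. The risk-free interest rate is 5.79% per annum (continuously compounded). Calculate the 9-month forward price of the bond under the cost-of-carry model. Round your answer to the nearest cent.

PV(coupons) I = 3.16·e^(−0.0579·1/12) + 3.16·e^(−0.0579·2/12) + 3.16·e^(−0.0579·7/12) + 3.16·e^(−0.0579·8/12)
I = 3.1448 + 3.1297 + 3.0551 + 3.0403 = 12.3699
F = (S − I)·e^(rT) = (114.28 − 12.3699) · e^(0.0579·9/12)
= 101.9101 · e^0.043425 = 101.9101 × 1.044382 = £106.43

£106.43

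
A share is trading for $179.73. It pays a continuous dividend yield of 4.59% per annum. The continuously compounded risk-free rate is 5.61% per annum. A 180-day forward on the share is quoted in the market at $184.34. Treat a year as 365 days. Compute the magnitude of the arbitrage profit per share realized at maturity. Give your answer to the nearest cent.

$3.70 per share

Fair forward: F* = S·e^(carry·T), with carry = (r − q) = 0.0561 − 0.0459 = 0.0102
F* = 179.73 · e^(0.0102 × 180/365) = 179.73 · e^0.005030 = 179.73 × 1.005043 = $180.6364
Market $184.34 > fair $180.6364: forward overpriced → cash-and-carry (buy spot, short the forward).
At maturity, profit = |F_mkt − F*| = |184.34 − 180.6364| = $3.70 per share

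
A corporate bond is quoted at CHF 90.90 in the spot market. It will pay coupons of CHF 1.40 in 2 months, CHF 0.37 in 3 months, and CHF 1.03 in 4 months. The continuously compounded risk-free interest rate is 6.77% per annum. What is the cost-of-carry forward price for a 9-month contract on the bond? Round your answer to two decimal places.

CHF 92.74

PV(coupons) I = 1.40·e^(−0.0677·2/12) + 0.37·e^(−0.0677·3/12) + 1.03·e^(−0.0677·4/12)
I = 1.3843 + 0.3638 + 1.0070 = 2.7551
F = (S − I)·e^(rT) = (90.90 − 2.7551) · e^(0.0677·9/12)
= 88.1449 · e^0.050775 = 88.1449 × 1.052086 = CHF 92.74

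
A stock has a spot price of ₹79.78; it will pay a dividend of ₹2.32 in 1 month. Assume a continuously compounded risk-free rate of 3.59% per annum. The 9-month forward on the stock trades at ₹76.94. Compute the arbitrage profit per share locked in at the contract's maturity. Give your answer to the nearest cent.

PV(dividends) I = 2.32·e^(−0.0359·1/12) = 2.3131
Fair forward F* = (S − I)·e^(rT) = (79.78 − 2.3131)·e^0.026925 = 77.4669 × 1.027291 = 79.5810
Market ₹76.94 < fair 79.5810: forward underpriced → reverse cash-and-carry (short the stock, invest proceeds at r, pay the dividends, go long the forward).
Profit at T = |F_mkt − F*| = |76.94 − 79.5810| = ₹2.64 per share

₹2.64 per share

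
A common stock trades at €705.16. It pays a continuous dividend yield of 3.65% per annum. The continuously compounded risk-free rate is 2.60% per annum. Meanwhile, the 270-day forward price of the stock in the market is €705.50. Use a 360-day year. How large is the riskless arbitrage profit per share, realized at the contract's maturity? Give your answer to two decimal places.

Fair forward: F* = S·e^(carry·T), with carry = (r − q) = 0.0260 − 0.0365 = -0.0105
F* = 705.16 · e^(-0.0105 × 270/360) = 705.16 · e^-0.007875 = 705.16 × 0.992156 = €699.6287
Market €705.50 > fair €699.6287: forward overpriced → cash-and-carry (buy spot, short the forward).
At maturity, profit = |F_mkt − F*| = |705.50 − 699.6287| = €5.87 per share

€5.87 per share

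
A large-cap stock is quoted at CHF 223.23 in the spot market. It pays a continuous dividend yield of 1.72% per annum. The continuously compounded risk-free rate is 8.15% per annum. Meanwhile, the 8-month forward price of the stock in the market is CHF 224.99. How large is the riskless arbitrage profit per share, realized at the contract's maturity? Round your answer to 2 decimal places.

Fair forward: F* = S·e^(carry·T), with carry = (r − q) = 0.0815 − 0.0172 = 0.0643
F* = 223.23 · e^(0.0643 × 8/12) = 223.23 · e^0.042867 = 223.23 × 1.043799 = CHF 233.0073
Market CHF 224.99 < fair CHF 233.0073: forward underpriced → reverse cash-and-carry (short spot, go long the forward).
At maturity, profit = |F_mkt − F*| = |224.99 − 233.0073| = CHF 8.02 per share

CHF 8.02 per share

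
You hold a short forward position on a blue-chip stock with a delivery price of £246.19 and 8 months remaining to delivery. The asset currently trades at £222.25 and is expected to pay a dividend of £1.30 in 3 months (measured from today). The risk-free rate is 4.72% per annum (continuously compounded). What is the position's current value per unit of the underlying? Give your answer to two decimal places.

PV(remaining dividends) I = 1.30·e^(−0.0472·3/12) = 1.2848
Current forward F = (S − I)·e^(rT) = (222.25 − 1.2848)·e^(0.0472·8/12) = 220.9652 × 1.031967 = 228.0288
Value (long) = (F − K)·e^(−rT) = (228.0288 − 246.19) × 0.969023 = -17.5986
Short position value = −(long value) = £17.60

£17.60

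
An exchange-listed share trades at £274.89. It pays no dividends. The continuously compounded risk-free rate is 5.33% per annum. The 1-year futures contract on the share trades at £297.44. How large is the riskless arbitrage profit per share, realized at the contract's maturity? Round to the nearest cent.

Fair futures: F* = S·e^(carry·T), with carry = r = 0.0533
F* = 274.89 · e^(0.0533 × 1) = 274.89 · e^0.053300 = 274.89 × 1.054746 = £289.9391
Market £297.44 > fair £289.9391: forward overpriced → cash-and-carry (buy spot, short the forward).
At maturity, profit = |F_mkt − F*| = |297.44 − 289.9391| = £7.50 per share

£7.50 per share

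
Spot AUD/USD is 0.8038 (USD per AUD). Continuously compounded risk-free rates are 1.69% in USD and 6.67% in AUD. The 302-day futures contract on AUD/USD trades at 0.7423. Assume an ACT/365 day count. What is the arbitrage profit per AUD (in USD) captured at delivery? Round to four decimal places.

0.0291 per AUD (in USD)

Fair futures: F* = S·e^(carry·T), with carry = (r_USD − r_AUD) = 0.0169 − 0.0667 = -0.0498
F* = 0.8038 · e^(-0.0498 × 302/365) = 0.8038 · e^-0.041204 = 0.8038 × 0.959633 = 0.7714
Market 0.7423 < fair 0.7714: forward underpriced → reverse cash-and-carry (short spot, go long the forward).
At maturity, profit = |F_mkt − F*| = |0.7423 − 0.7714| = 0.0291 per AUD (in USD)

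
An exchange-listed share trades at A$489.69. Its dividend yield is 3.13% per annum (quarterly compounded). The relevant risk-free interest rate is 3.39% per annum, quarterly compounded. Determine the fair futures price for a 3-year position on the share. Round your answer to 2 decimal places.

F = S · (1+r/4)^(4T) / (1+q/4)^(4T)
= 489.69 × 1.106577 / 1.098049 = 489.69 × 1.007767
F = A$493.49

A$493.49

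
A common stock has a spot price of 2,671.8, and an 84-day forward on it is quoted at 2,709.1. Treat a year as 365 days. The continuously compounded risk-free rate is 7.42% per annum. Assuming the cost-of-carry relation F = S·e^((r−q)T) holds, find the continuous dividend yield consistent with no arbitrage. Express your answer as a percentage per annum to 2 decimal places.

1.40%

From F = S·e^((r−q)T): (r − q) = ln(F/S)/T
ln(2709.1/2671.8) = ln(1.013961) = 0.013864
(r − q) = 0.013864 / (84/365) = 0.060242
q = r − ln(F/S)/T = 0.0742 − 0.060242 = 0.013958
q = 1.40%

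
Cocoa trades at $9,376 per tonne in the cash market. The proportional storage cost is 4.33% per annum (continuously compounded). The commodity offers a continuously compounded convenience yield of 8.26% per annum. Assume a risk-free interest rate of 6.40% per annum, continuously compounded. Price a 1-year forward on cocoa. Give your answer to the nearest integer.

Net carry = r + u − y = 0.0640 + 0.0433 − 0.0826 = 0.0247
F = S·e^((r+u−y)T) = 9376 · e^(0.0247 × 12/12) = 9376 · e^0.024700
= 9376 × 1.025008 = $9,610 per tonne

$9,610 per tonne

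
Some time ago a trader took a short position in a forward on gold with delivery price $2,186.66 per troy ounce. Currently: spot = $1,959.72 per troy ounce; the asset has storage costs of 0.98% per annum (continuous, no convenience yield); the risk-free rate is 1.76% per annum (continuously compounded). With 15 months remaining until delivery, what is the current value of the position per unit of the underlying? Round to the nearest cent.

Current fair forward for the remaining 15 months: F = S·e^((r + u)·T), (r + u) = 0.0176 + 0.0098 = 0.0274
F = 1959.72 · e^(0.0274 × 15/12) = 1959.72 × 1.03484329 = 2028.0031
Value of long forward = (F − K)·e^(−rT) = (2028.0031 − 2186.66) · e^(−0.0176·15/12)
= -158.6569 × 0.97824024 = -155.20
Short position value = −(long value) = $155.20

$155.20 per troy ounce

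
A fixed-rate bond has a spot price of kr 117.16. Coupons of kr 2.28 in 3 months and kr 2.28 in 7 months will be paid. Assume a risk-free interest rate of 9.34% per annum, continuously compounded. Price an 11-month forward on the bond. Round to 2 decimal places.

PV(coupons) I = 2.28·e^(−0.0934·3/12) + 2.28·e^(−0.0934·7/12)
I = 2.2274 + 2.1591 = 4.3865
F = (S − I)·e^(rT) = (117.16 − 4.3865) · e^(0.0934·11/12)
= 112.7735 · e^0.085617 = 112.7735 × 1.089389 = kr 122.85

kr 122.85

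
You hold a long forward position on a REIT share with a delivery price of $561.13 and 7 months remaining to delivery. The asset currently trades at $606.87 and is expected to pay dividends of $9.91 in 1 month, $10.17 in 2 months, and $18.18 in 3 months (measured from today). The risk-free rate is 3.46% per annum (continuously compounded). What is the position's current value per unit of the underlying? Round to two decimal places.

PV(remaining dividends) I = 9.91·e^(−0.0346·1/12) + 10.17·e^(−0.0346·2/12) + 18.18·e^(−0.0346·3/12) = 38.0164
Current forward F = (S − I)·e^(rT) = (606.87 − 38.0164)·e^(0.0346·7/12) = 568.8536 × 1.020388 = 580.4514
Value (long) = (F − K)·e^(−rT) = (580.4514 − 561.13) × 0.980019 = 18.9353
Value = $18.94

$18.94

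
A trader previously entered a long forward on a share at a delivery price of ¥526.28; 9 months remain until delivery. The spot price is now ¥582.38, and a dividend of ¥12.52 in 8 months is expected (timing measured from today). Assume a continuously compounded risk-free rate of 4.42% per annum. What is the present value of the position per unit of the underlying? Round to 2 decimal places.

¥61.10

PV(remaining dividends) I = 12.52·e^(−0.0442·8/12) = 12.1565
Current forward F = (S − I)·e^(rT) = (582.38 − 12.1565)·e^(0.0442·9/12) = 570.2235 × 1.033706 = 589.4435
Value (long) = (F − K)·e^(−rT) = (589.4435 − 526.28) × 0.967393 = 61.1039
Value = ¥61.10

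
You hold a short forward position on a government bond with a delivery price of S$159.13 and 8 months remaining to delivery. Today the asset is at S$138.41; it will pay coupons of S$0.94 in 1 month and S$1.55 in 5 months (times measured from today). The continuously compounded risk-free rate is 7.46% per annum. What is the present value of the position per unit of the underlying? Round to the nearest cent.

S$15.44

PV(remaining coupons) I = 0.94·e^(−0.0746·1/12) + 1.55·e^(−0.0746·5/12) = 2.4367
Current forward F = (S − I)·e^(rT) = (138.41 − 2.4367)·e^(0.0746·8/12) = 135.9733 × 1.050991 = 142.9067
Value (long) = (F − K)·e^(−rT) = (142.9067 − 159.13) × 0.951483 = -15.4362
Short position value = −(long value) = S$15.44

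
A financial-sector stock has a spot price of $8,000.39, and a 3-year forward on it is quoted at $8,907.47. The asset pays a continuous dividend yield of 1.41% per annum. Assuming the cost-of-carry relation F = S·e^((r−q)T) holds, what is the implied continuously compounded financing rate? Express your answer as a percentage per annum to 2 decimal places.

4.99%

From F = S·e^((r−q)T): (r − q) = ln(F/S)/T
ln(8907.47/8000.39) = ln(1.113379) = 0.107400
(r − q) = 0.107400 / (3) = 0.035800
r = ln(F/S)/T + q = 0.035800 + 0.0141 = 0.049900
r = 4.99%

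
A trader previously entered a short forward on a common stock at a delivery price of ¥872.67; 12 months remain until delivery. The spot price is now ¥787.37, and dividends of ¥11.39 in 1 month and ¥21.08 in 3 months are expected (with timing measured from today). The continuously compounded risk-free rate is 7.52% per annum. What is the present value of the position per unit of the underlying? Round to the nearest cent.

PV(remaining dividends) I = 11.39·e^(−0.0752·1/12) + 21.08·e^(−0.0752·3/12) = 32.0062
Current forward F = (S − I)·e^(rT) = (787.37 − 32.0062)·e^(0.0752·12/12) = 755.3638 × 1.078100 = 814.3577
Value (long) = (F − K)·e^(−rT) = (814.3577 − 872.67) × 0.927558 = -54.0880
Short position value = −(long value) = ¥54.09

¥54.09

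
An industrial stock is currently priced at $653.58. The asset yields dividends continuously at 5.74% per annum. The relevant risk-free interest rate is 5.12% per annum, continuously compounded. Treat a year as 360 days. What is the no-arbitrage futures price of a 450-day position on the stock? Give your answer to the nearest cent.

$648.53

F = S·e^((r − q)T) = 653.58 · e^((0.0512 − 0.0574) × 450/360)
= 653.58 · e^-0.007750 = 653.58 × 0.992280
F = $648.53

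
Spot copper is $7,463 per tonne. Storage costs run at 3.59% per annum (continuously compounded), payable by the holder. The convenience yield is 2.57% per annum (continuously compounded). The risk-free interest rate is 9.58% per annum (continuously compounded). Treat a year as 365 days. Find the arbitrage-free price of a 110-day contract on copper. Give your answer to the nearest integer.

$7,705 per tonne

Net carry = r + u − y = 0.0958 + 0.0359 − 0.0257 = 0.1060
F = S·e^((r+u−y)T) = 7463 · e^(0.1060 × 110/365) = 7463 · e^0.031945
= 7463 × 1.032461 = $7,705 per tonne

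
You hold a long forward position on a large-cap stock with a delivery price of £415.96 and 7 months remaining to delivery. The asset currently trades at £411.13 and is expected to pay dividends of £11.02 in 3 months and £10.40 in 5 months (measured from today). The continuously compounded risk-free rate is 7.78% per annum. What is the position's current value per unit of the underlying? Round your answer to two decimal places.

-£7.25

PV(remaining dividends) I = 11.02·e^(−0.0778·3/12) + 10.40·e^(−0.0778·5/12) = 20.8760
Current forward F = (S − I)·e^(rT) = (411.13 − 20.8760)·e^(0.0778·7/12) = 390.2540 × 1.046429 = 408.3731
Value (long) = (F − K)·e^(−rT) = (408.3731 − 415.96) × 0.955631 = -7.2503
Value = -£7.25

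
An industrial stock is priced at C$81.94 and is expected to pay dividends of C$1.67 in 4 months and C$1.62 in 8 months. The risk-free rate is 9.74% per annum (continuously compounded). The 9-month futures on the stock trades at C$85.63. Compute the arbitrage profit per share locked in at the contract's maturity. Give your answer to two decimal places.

PV(dividends) I = 1.67·e^(−0.0974·4/12) + 1.62·e^(−0.0974·8/12) = 3.1348
Fair futures F* = (S − I)·e^(rT) = (81.94 − 3.1348)·e^0.073050 = 78.8052 × 1.075784 = 84.7774
Market C$85.63 > fair 84.7774: forward overpriced → cash-and-carry (borrow at r, buy the stock and collect the dividends, short the forward).
Profit at T = |F_mkt − F*| = |85.63 − 84.7774| = C$0.85 per share

C$0.85 per share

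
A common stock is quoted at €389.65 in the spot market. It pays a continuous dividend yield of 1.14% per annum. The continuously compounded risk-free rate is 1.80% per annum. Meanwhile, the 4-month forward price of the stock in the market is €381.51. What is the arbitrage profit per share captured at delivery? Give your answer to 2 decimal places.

€9.00 per share

Fair forward: F* = S·e^(carry·T), with carry = (r − q) = 0.0180 − 0.0114 = 0.0066
F* = 389.65 · e^(0.0066 × 4/12) = 389.65 · e^0.002200 = 389.65 × 1.002202 = €390.5080
Market €381.51 < fair €390.5080: forward underpriced → reverse cash-and-carry (short spot, go long the forward).
At maturity, profit = |F_mkt − F*| = |381.51 − 390.5080| = €9.00 per share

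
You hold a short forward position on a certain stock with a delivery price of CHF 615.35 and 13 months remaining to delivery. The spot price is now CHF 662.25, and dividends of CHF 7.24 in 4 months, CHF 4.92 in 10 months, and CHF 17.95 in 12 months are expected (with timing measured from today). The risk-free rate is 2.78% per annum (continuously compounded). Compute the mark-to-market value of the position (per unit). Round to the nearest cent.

-CHF 35.72

PV(remaining dividends) I = 7.24·e^(−0.0278·4/12) + 4.92·e^(−0.0278·10/12) + 17.95·e^(−0.0278·12/12) = 29.4384
Current forward F = (S − I)·e^(rT) = (662.25 − 29.4384)·e^(0.0278·13/12) = 632.8116 × 1.030575 = 652.1598
Value (long) = (F − K)·e^(−rT) = (652.1598 − 615.35) × 0.970332 = 35.7177
Short position value = −(long value) = -CHF 35.72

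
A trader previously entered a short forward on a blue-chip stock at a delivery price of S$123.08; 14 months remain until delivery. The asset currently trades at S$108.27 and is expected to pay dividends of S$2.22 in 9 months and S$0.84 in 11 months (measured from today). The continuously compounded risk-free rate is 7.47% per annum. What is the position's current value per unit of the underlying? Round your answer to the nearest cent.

PV(remaining dividends) I = 2.22·e^(−0.0747·9/12) + 0.84·e^(−0.0747·11/12) = 2.8835
Current forward F = (S − I)·e^(rT) = (108.27 − 2.8835)·e^(0.0747·14/12) = 105.3865 × 1.091060 = 114.9830
Value (long) = (F − K)·e^(−rT) = (114.9830 − 123.08) × 0.916540 = -7.4212
Short position value = −(long value) = S$7.42

S$7.42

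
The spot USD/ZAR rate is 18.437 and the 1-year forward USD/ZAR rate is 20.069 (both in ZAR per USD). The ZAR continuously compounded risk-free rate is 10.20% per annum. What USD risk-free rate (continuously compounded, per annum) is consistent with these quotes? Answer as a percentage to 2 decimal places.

1.72%

F = S·e^((r_ZAR − r_USD)T) ⇒ r_USD = r_ZAR − ln(F/S)/T
ln(20.069/18.437) = 0.084817; /(1) = 0.084817
r_USD = 0.1020 − 0.084817 = 0.017183
r_USD = 1.72%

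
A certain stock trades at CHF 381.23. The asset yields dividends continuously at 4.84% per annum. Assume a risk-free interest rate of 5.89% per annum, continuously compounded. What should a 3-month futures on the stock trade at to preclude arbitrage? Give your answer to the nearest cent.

CHF 382.23

F = S·e^((r − q)T) = 381.23 · e^((0.0589 − 0.0484) × 3/12)
= 381.23 · e^0.002625 = 381.23 × 1.002628
F = CHF 382.23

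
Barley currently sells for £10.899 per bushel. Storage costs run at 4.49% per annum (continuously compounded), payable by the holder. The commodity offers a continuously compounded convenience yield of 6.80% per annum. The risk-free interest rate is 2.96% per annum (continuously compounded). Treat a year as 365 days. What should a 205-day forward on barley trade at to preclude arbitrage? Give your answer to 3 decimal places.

Net carry = r + u − y = 0.0296 + 0.0449 − 0.0680 = 0.0065
F = S·e^((r+u−y)T) = 10.899 · e^(0.0065 × 205/365) = 10.899 · e^0.003651
= 10.899 × 1.003658 = £10.939 per bushel

£10.939 per bushel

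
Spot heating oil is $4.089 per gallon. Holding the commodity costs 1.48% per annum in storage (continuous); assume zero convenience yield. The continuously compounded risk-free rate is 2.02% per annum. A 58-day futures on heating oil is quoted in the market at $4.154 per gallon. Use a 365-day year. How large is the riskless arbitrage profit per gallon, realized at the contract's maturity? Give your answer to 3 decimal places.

Fair futures: F* = S·e^(carry·T), with carry = (r + u) = 0.0202 + 0.0148 = 0.0350
F* = 4.089 · e^(0.0350 × 58/365) = 4.089 · e^0.005562 = 4.089 × 1.005577 = $4.1118
Market $4.154 > fair $4.1118: forward overpriced → cash-and-carry (buy spot, short the forward).
At maturity, profit = |F_mkt − F*| = |4.154 − 4.1118| = $0.042 per gallon

$0.042 per gallon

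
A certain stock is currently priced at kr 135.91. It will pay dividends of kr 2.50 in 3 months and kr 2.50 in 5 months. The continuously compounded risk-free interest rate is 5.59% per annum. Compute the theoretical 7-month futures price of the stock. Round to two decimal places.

kr 135.34

PV(dividends) I = 2.50·e^(−0.0559·3/12) + 2.50·e^(−0.0559·5/12)
I = 2.4653 + 2.4424 = 4.9077
F = (S − I)·e^(rT) = (135.91 − 4.9077) · e^(0.0559·7/12)
= 131.0023 · e^0.032608 = 131.0023 × 1.033145 = kr 135.34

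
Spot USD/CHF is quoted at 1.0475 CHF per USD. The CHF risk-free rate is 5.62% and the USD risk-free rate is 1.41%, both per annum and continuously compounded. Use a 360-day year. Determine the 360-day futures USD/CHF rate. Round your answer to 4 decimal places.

F = S·e^((r_CHF − r_USD)T) = 1.0475 · e^((0.0562 − 0.0141) × 360/360)
= 1.0475 · e^0.042100 = 1.0475 × 1.042999
F = 1.0925 CHF per USD

1.0925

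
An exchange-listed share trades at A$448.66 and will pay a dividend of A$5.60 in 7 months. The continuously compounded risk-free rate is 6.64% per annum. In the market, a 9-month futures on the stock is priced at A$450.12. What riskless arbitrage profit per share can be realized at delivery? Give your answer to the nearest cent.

A$15.79 per share

PV(dividends) I = 5.60·e^(−0.0664·7/12) = 5.3872
Fair futures F* = (S − I)·e^(rT) = (448.66 − 5.3872)·e^0.049800 = 443.2728 × 1.051061 = 465.9068
Market A$450.12 < fair 465.9068: forward underpriced → reverse cash-and-carry (short the stock, invest proceeds at r, pay the dividends, go long the forward).
Profit at T = |F_mkt − F*| = |450.12 − 465.9068| = A$15.79 per share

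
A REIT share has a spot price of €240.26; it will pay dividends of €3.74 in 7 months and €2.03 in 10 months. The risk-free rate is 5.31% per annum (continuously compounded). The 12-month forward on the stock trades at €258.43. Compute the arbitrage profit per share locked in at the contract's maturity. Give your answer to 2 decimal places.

PV(dividends) I = 3.74·e^(−0.0531·7/12) + 2.03·e^(−0.0531·10/12) = 5.5681
Fair forward F* = (S − I)·e^(rT) = (240.26 − 5.5681)·e^0.053100 = 234.6919 × 1.054535 = 247.4908
Market €258.43 > fair 247.4908: forward overpriced → cash-and-carry (borrow at r, buy the stock and collect the dividends, short the forward).
Profit at T = |F_mkt − F*| = |258.43 − 247.4908| = €10.94 per share

€10.94 per share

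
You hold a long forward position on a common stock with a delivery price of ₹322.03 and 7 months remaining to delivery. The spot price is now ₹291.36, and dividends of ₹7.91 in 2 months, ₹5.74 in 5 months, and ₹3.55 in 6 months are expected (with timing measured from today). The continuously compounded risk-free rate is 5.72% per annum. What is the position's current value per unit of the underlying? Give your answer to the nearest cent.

PV(remaining dividends) I = 7.91·e^(−0.0572·2/12) + 5.74·e^(−0.0572·5/12) + 3.55·e^(−0.0572·6/12) = 16.8897
Current forward F = (S − I)·e^(rT) = (291.36 − 16.8897)·e^(0.0572·7/12) = 274.4703 × 1.033930 = 283.7831
Value (long) = (F − K)·e^(−rT) = (283.7831 − 322.03) × 0.967184 = -36.9918
Value = -₹36.99

-₹36.99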